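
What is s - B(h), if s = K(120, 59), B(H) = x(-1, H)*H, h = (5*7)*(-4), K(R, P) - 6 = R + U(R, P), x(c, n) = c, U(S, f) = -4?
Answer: -18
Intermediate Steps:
K(R, P) = 2 + R (K(R, P) = 6 + (R - 4) = 6 + (-4 + R) = 2 + R)
h = -140 (h = 35*(-4) = -140)
B(H) = -H
s = 122 (s = 2 + 120 = 122)
s - B(h) = 122 - (-1)*(-140) = 122 - 1*140 = 122 - 140 = -18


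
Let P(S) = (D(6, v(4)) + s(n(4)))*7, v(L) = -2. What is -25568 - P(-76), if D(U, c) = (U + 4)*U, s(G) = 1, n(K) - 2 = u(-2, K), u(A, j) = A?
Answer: -25995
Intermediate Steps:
n(K) = 0 (n(K) = 2 - 2 = 0)
D(U, c) = U*(4 + U) (D(U, c) = (4 + U)*U = U*(4 + U))
P(S) = 427 (P(S) = (6*(4 + 6) + 1)*7 = (6*10 + 1)*7 = (60 + 1)*7 = 61*7 = 427)
-25568 - P(-76) = -25568 - 1*427 = -25568 - 427 = -25995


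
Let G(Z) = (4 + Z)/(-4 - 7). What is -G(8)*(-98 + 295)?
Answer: 2364/11 ≈ 214.91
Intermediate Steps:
G(Z) = -4/11 - Z/11 (G(Z) = (4 + Z)/(-11) = (4 + Z)*(-1/11) = -4/11 - Z/11)
-G(8)*(-98 + 295) = -(-4/11 - 1/11*8)*(-98 + 295) = -(-4/11 - 8/11)*197 = -(-12)*197/11 = -1*(-2364/11) = 2364/11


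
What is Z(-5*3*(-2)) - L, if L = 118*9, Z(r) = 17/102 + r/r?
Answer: -6365/6 ≈ -1060.8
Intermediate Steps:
Z(r) = 7/6 (Z(r) = 17*(1/102) + 1 = ⅙ + 1 = 7/6)
L = 1062
Z(-5*3*(-2)) - L = 7/6 - 1*1062 = 7/6 - 1062 = -6365/6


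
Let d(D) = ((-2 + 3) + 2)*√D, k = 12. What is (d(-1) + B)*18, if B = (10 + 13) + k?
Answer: 630 + 54*I ≈ 630.0 + 54.0*I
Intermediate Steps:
B = 35 (B = (10 + 13) + 12 = 23 + 12 = 35)
d(D) = 3*√D (d(D) = (1 + 2)*√D = 3*√D)
(d(-1) + B)*18 = (3*√(-1) + 35)*18 = (3*I + 35)*18 = (35 + 3*I)*18 = 630 + 54*I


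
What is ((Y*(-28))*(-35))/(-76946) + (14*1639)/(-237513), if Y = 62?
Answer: -8098446398/9137837649 ≈ -0.88625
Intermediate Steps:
((Y*(-28))*(-35))/(-76946) + (14*1639)/(-237513) = ((62*(-28))*(-35))/(-76946) + (14*1639)/(-237513) = -1736*(-35)*(-1/76946) + 22946*(-1/237513) = 60760*(-1/76946) - 22946/237513 = -30380/38473 - 22946/237513 = -8098446398/9137837649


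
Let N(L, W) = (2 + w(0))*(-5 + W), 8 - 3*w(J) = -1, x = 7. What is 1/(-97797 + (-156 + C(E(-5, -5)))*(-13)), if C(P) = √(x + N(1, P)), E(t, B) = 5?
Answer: -95769/9171700178 + 13*√7/9171700178 ≈ -1.0438e-5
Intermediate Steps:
w(J) = 3 (w(J) = 8/3 - ⅓*(-1) = 8/3 + ⅓ = 3)
N(L, W) = -25 + 5*W (N(L, W) = (2 + 3)*(-5 + W) = 5*(-5 + W) = -25 + 5*W)
C(P) = √(-18 + 5*P) (C(P) = √(7 + (-25 + 5*P)) = √(-18 + 5*P))
1/(-97797 + (-156 + C(E(-5, -5)))*(-13)) = 1/(-97797 + (-156 + √(-18 + 5*5))*(-13)) = 1/(-97797 + (-156 + √(-18 + 25))*(-13)) = 1/(-97797 + (-156 + √7)*(-13)) = 1/(-97797 + (2028 - 13*√7)) = 1/(-95769 - 13*√7)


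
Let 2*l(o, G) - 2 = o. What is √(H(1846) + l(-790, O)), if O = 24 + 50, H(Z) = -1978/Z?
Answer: I*√336572873/923 ≈ 19.876*I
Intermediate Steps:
O = 74
l(o, G) = 1 + o/2
√(H(1846) + l(-790, O)) = √(-1978/1846 + (1 + (½)*(-790))) = √(-1978*1/1846 + (1 - 395)) = √(-989/923 - 394) = √(-364651/923) = I*√336572873/923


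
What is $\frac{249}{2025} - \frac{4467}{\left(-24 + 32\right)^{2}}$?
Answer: $- \frac{3009913}{43200} \approx -69.674$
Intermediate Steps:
$\frac{249}{2025} - \frac{4467}{\left(-24 + 32\right)^{2}} = 249 \cdot \frac{1}{2025} - \frac{4467}{8^{2}} = \frac{83}{675} - \frac{4467}{64} = - \frac{3009913}{43200}$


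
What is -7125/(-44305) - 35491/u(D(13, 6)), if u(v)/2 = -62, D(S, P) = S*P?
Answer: 314662451/1098764 ≈ 286.38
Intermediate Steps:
D(S, P) = P*S
u(v) = -124 (u(v) = 2*(-62) = -124)
-7125/(-44305) - 35491/u(D(13, 6)) = -7125/(-44305) - 35491/(-124) = -7125*(-1/44305) - 35491*(-1/124) = 1425/8861 + 35491/124 = 314662451/1098764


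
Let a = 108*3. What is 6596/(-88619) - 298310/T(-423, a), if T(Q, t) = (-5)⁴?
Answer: -5288011278/11077375 ≈ -477.37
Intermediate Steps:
a = 324
T(Q, t) = 625
6596/(-88619) - 298310/T(-423, a) = 6596/(-88619) - 298310/625 = 6596*(-1/88619) - 298310*1/625 = -6596/88619 - 59662/125 = -5288011278/11077375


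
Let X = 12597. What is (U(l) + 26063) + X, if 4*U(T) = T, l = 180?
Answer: 38705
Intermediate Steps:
U(T) = T/4
(U(l) + 26063) + X = ((1/4)*180 + 26063) + 12597 = (45 + 26063) + 12597 = 26108 + 12597 = 38705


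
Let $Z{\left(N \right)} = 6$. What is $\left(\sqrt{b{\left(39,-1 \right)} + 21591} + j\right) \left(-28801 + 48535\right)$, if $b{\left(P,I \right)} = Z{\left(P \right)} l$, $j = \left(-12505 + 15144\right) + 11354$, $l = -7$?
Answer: $276137862 + 19734 \sqrt{21549} \approx 2.7903 \cdot 10^{8}$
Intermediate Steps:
$j = 13993$ ($j = 2639 + 11354 = 13993$)
$b{\left(P,I \right)} = -42$ ($b{\left(P,I \right)} = 6 \left(-7\right) = -42$)
$\left(\sqrt{b{\left(39,-1 \right)} + 21591} + j\right) \left(-28801 + 48535\right) = \left(\sqrt{-42 + 21591} + 13993\right) \left(-28801 + 48535\right) = \left(\sqrt{21549} + 13993\right) 19734 = \left(13993 + \sqrt{21549}\right) 19734 = 276137862 + 19734 \sqrt{21549}$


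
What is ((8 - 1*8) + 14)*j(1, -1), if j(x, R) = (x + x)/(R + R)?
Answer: -14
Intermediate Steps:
j(x, R) = x/R (j(x, R) = (2*x)/((2*R)) = (2*x)*(1/(2*R)) = x/R)
((8 - 1*8) + 14)*j(1, -1) = ((8 - 1*8) + 14)*(1/(-1)) = ((8 - 8) + 14)*(1*(-1)) = (0 + 14)*(-1) = 14*(-1) = -14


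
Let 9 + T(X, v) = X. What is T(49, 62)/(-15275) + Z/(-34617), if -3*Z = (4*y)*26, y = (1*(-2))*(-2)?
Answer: 440072/317264805 ≈ 0.0013871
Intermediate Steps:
T(X, v) = -9 + X
y = 4 (y = -2*(-2) = 4)
Z = -416/3 (Z = -4*4*26/3 = -16*26/3 = -1/3*416 = -416/3 ≈ -138.67)
T(49, 62)/(-15275) + Z/(-34617) = (-9 + 49)/(-15275) - 416/3/(-34617) = 40*(-1/15275) - 416/3*(-1/34617) = -8/3055 + 416/103851 = 440072/317264805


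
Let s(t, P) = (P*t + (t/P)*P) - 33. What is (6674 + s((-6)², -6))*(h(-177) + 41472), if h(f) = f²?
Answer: 470367261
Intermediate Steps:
s(t, P) = -33 + t + P*t (s(t, P) = (P*t + t) - 33 = (t + P*t) - 33 = -33 + t + P*t)
(6674 + s((-6)², -6))*(h(-177) + 41472) = (6674 + (-33 + (-6)² - 6*(-6)²))*((-177)² + 41472) = (6674 + (-33 + 36 - 6*36))*(31329 + 41472) = (6674 + (-33 + 36 - 216))*72801 = (6674 - 213)*72801 = 6461*72801 = 470367261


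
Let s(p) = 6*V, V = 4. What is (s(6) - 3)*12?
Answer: 252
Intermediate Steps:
s(p) = 24 (s(p) = 6*4 = 24)
(s(6) - 3)*12 = (24 - 3)*12 = 21*12 = 252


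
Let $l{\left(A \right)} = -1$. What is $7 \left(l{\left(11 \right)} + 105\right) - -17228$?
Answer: $17956$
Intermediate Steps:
$7 \left(l{\left(11 \right)} + 105\right) - -17228 = 7 \left(-1 + 105\right) - -17228 = 7 \cdot 104 + 17228 = 728 + 17228 = 17956$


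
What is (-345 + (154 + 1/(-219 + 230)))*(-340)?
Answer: 714000/11 ≈ 64909.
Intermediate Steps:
(-345 + (154 + 1/(-219 + 230)))*(-340) = (-345 + (154 + 1/11))*(-340) = (-345 + 1695/11)*(-340) = -2100/11*(-340) = 714000/11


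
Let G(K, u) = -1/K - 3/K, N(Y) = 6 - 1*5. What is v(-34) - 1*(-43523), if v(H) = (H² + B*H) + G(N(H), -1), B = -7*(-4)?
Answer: 43723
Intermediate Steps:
N(Y) = 1 (N(Y) = 6 - 5 = 1)
B = 28
G(K, u) = -4/K
v(H) = -4 + H² + 28*H (v(H) = (H² + 28*H) - 4/1 = (H² + 28*H) - 4*1 = (H² + 28*H) - 4 = -4 + H² + 28*H)
v(-34) - 1*(-43523) = (-4 + (-34)² + 28*(-34)) - 1*(-43523) = (-4 + 1156 - 952) + 43523 = 200 + 43523 = 43723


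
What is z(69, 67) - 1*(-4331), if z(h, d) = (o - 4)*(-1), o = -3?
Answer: 4338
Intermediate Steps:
z(h, d) = 7 (z(h, d) = (-3 - 4)*(-1) = -7*(-1) = 7)
z(69, 67) - 1*(-4331) = 7 - 1*(-4331) = 7 + 4331 = 4338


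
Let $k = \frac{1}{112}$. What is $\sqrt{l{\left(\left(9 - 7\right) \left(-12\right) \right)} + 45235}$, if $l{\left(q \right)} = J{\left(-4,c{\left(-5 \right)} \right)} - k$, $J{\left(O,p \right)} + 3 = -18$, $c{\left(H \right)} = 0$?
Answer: $\frac{3 \sqrt{3938641}}{28} \approx 212.64$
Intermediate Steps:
$J{\left(O,p \right)} = -21$ ($J{\left(O,p \right)} = -3 - 18 = -21$)
$k = \frac{1}{112} \approx 0.0089286$
$l{\left(q \right)} = - \frac{2353}{112}$ ($l{\left(q \right)} = -21 - \frac{1}{112} = - \frac{2353}{112}$)
$\sqrt{l{\left(\left(9 - 7\right) \left(-12\right) \right)} + 45235} = \sqrt{- \frac{2353}{112} + 45235} = \sqrt{\frac{5063967}{112}} = \frac{3 \sqrt{3938641}}{28}$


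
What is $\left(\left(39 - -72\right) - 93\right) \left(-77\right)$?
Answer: $-1386$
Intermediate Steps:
$\left(\left(39 - -72\right) - 93\right) \left(-77\right) = \left(\left(39 + 72\right) - 93\right) \left(-77\right) = \left(111 - 93\right) \left(-77\right) = 18 \left(-77\right) = -1386$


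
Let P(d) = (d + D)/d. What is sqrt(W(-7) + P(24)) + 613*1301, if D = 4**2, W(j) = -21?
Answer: 797513 + I*sqrt(174)/3 ≈ 7.9751e+5 + 4.397*I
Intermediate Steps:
D = 16
P(d) = (16 + d)/d (P(d) = (d + 16)/d = (16 + d)/d)
sqrt(W(-7) + P(24)) + 613*1301 = sqrt(-21 + (16 + 24)/24) + 613*1301 = sqrt(-21 + (1/24)*40) + 797513 = sqrt(-21 + 5/3) + 797513 = sqrt(-58/3) + 797513 = I*sqrt(174)/3 + 797513 = 797513 + I*sqrt(174)/3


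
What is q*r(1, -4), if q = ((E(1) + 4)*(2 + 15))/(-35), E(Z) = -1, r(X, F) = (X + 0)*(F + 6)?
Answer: -102/35 ≈ -2.9143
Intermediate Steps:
r(X, F) = X*(6 + F)
q = -51/35 (q = ((-1 + 4)*(2 + 15))/(-35) = (3*17)*(-1/35) = 51*(-1/35) = -51/35 ≈ -1.4571)
q*r(1, -4) = -51*(6 - 4)/35 = -51*2/35 = -51/35*2 = -102/35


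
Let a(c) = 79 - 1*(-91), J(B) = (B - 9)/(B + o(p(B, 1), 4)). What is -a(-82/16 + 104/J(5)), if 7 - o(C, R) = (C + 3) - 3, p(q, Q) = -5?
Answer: -170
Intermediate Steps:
o(C, R) = 7 - C (o(C, R) = 7 - ((C + 3) - 3) = 7 - ((3 + C) - 3) = 7 - C)
J(B) = (-9 + B)/(12 + B) (J(B) = (B - 9)/(B + (7 - 1*(-5))) = (-9 + B)/(B + (7 + 5)) = (-9 + B)/(B + 12) = (-9 + B)/(12 + B))
a(c) = 170 (a(c) = 79 + 91 = 170)
-a(-82/16 + 104/J(5)) = -1*170 = -170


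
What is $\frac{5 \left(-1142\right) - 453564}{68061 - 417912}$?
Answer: $\frac{459274}{349851} \approx 1.3128$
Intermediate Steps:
$\frac{5 \left(-1142\right) - 453564}{68061 - 417912} = \frac{-5710 - 453564}{-349851} = \left(-459274\right) \left(- \frac{1}{349851}\right) = \frac{459274}{349851}$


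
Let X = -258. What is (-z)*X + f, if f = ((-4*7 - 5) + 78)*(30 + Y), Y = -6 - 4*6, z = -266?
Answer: -68628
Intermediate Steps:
Y = -30 (Y = -6 - 24 = -30)
f = 0 (f = ((-4*7 - 5) + 78)*(30 - 30) = ((-28 - 5) + 78)*0 = (-33 + 78)*0 = 45*0 = 0)
(-z)*X + f = -1*(-266)*(-258) + 0 = 266*(-258) + 0 = -68628 + 0 = -68628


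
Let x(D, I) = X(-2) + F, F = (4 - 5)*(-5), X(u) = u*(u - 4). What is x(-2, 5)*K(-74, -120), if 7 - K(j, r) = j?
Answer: 1377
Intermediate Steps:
X(u) = u*(-4 + u)
K(j, r) = 7 - j
F = 5 (F = -1*(-5) = 5)
x(D, I) = 17 (x(D, I) = -2*(-4 - 2) + 5 = -2*(-6) + 5 = 12 + 5 = 17)
x(-2, 5)*K(-74, -120) = 17*(7 - 1*(-74)) = 17*(7 + 74) = 17*81 = 1377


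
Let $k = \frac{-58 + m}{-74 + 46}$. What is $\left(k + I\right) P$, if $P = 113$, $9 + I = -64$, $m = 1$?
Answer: $- \frac{224531}{28} \approx -8019.0$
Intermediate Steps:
$I = -73$ ($I = -9 - 64 = -73$)
$k = \frac{57}{28}$ ($k = \frac{-58 + 1}{-74 + 46} = - \frac{57}{-28} = \left(-57\right) \left(- \frac{1}{28}\right) = \frac{57}{28} \approx 2.0357$)
$\left(k + I\right) P = \left(\frac{57}{28} - 73\right) 113 = \left(- \frac{1987}{28}\right) 113 = - \frac{224531}{28}$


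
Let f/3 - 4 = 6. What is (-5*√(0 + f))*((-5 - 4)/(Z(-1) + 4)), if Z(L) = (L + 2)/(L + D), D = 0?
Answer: 15*√30 ≈ 82.158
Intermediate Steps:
f = 30 (f = 12 + 3*6 = 12 + 18 = 30)
Z(L) = (2 + L)/L (Z(L) = (L + 2)/(L + 0) = (2 + L)/L)
(-5*√(0 + f))*((-5 - 4)/(Z(-1) + 4)) = (-5*√(0 + 30))*((-5 - 4)/((2 - 1)/(-1) + 4)) = (-5*√30)*(-9/(-1*1 + 4)) = (-5*√30)*(-9/(-1 + 4)) = (-5*√30)*(-9/3) = (-5*√30)*(-9*⅓) = -5*√30*(-3) = 15*√30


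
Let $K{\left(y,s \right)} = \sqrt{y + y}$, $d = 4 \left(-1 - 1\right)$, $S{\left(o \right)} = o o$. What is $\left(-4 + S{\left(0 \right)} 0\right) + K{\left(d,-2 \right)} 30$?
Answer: $-4 + 120 i \approx -4.0 + 120.0 i$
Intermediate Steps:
$S{\left(o \right)} = o^{2}$
$d = -8$ ($d = 4 \left(-2\right) = -8$)
$K{\left(y,s \right)} = \sqrt{2} \sqrt{y}$ ($K{\left(y,s \right)} = \sqrt{2 y} = \sqrt{2} \sqrt{y}$)
$\left(-4 + S{\left(0 \right)} 0\right) + K{\left(d,-2 \right)} 30 = \left(-4 + 0^{2} \cdot 0\right) + \sqrt{2} \sqrt{-8} \cdot 30 = \left(-4 + 0 \cdot 0\right) + \sqrt{2} \cdot 2 i \sqrt{2} \cdot 30 = \left(-4 + 0\right) + 4 i 30 = -4 + 120 i$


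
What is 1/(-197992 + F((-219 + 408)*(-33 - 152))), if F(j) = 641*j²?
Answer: 1/783655137233 ≈ 1.2761e-12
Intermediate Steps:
1/(-197992 + F((-219 + 408)*(-33 - 152))) = 1/(-197992 + 641*((-219 + 408)*(-33 - 152))²) = 1/(-197992 + 641*(189*(-185))²) = 1/(-197992 + 641*(-34965)²) = 1/(-197992 + 641*1222551225) = 1/(-197992 + 783655335225) = 1/783655137233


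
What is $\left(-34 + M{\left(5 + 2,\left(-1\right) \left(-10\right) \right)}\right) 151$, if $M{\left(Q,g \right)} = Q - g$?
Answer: $-5587$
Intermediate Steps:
$\left(-34 + M{\left(5 + 2,\left(-1\right) \left(-10\right) \right)}\right) 151 = \left(-34 + \left(\left(5 + 2\right) - \left(-1\right) \left(-10\right)\right)\right) 151 = \left(-34 + \left(7 - 10\right)\right) 151 = \left(-34 - 3\right) 151 = \left(-37\right) 151 = -5587$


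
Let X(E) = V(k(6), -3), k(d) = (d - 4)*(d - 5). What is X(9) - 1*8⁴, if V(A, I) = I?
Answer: -4099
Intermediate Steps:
k(d) = (-5 + d)*(-4 + d) (k(d) = (-4 + d)*(-5 + d) = (-5 + d)*(-4 + d))
X(E) = -3
X(9) - 1*8⁴ = -3 - 1*8⁴ = -3 - 1*4096 = -3 - 4096 = -4099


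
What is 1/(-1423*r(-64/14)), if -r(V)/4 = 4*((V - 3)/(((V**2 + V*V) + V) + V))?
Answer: -100/527933 ≈ -0.00018942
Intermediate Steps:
r(V) = -16*(-3 + V)/(2*V + 2*V**2) (r(V) = -16*(V - 3)/(((V**2 + V*V) + V) + V) = -16*(-3 + V)/(((V**2 + V**2) + V) + V) = -16*(-3 + V)/((2*V**2 + V) + V) = -16*(-3 + V)/((V + 2*V**2) + V) = -16*(-3 + V)/(2*V + 2*V**2))
1/(-1423*r(-64/14)) = 1/(-11384*(3 - (-64)/14)/(((-64/14))*(1 - 64/14))) = 1/(-11384*(3 - (-64)/14)/(((-64*1/14))*(1 - 64*1/14))) = 1/(-11384*(3 - 1*(-32/7))/((-32/7)*(1 - 32/7))) = 1/(-11384*(-7)*(3 + 32/7)/(32*(-25/7))) = 1/(-11384*(-7)*(-7)*53/(32*25*7)) = 1/(-1423*371/100) = 1/(-527933/100) = -100/527933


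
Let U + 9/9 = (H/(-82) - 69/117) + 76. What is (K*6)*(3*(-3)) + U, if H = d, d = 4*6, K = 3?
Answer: -140524/1599 ≈ -87.882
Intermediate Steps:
d = 24
H = 24
U = 118514/1599 (U = -1 + ((24/(-82) - 69/117) + 76) = -1 + ((24*(-1/82) - 69*1/117) + 76) = -1 + ((-12/41 - 23/39) + 76) = -1 + (-1411/1599 + 76) = -1 + 120113/1599 = 118514/1599 ≈ 74.118)
(K*6)*(3*(-3)) + U = (3*6)*(3*(-3)) + 118514/1599 = 18*(-9) + 118514/1599 = -162 + 118514/1599 = -140524/1599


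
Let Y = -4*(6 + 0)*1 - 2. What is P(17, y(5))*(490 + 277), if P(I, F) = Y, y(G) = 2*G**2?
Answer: -19942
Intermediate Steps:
Y = -26 (Y = -4*6*1 - 2 = -24*1 - 2 = -24 - 2 = -26)
P(I, F) = -26
P(17, y(5))*(490 + 277) = -26*(490 + 277) = -26*767 = -19942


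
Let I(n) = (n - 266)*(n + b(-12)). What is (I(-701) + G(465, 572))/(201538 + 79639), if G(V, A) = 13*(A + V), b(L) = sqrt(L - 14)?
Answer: 691348/281177 - 967*I*sqrt(26)/281177 ≈ 2.4588 - 0.017536*I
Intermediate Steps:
b(L) = sqrt(-14 + L)
I(n) = (-266 + n)*(n + I*sqrt(26)) (I(n) = (n - 266)*(n + sqrt(-14 - 12)) = (-266 + n)*(n + sqrt(-26)) = (-266 + n)*(n + I*sqrt(26)))
G(V, A) = 13*A + 13*V
(I(-701) + G(465, 572))/(201538 + 79639) = (((-701)**2 - 266*(-701) - 266*I*sqrt(26) + I*(-701)*sqrt(26)) + (13*572 + 13*465))/(201538 + 79639) = ((491401 + 186466 - 266*I*sqrt(26) - 701*I*sqrt(26)) + (7436 + 6045))/281177 = ((677867 - 967*I*sqrt(26)) + 13481)*(1/281177) = (691348 - 967*I*sqrt(26))*(1/281177) = 691348/281177 - 967*I*sqrt(26)/281177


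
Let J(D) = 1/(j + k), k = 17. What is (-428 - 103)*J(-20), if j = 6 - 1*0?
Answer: -531/23 ≈ -23.087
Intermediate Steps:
j = 6 (j = 6 + 0 = 6)
J(D) = 1/23 (J(D) = 1/(6 + 17) = 1/23)
(-428 - 103)*J(-20) = (-428 - 103)*(1/23) = -531*1/23 = -531/23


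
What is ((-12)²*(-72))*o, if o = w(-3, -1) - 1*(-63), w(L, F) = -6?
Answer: -590976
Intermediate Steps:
o = 57 (o = -6 - 1*(-63) = -6 + 63 = 57)
((-12)²*(-72))*o = ((-12)²*(-72))*57 = (144*(-72))*57 = -10368*57 = -590976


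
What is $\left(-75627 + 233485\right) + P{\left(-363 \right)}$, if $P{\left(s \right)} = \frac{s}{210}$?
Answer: $\frac{11049939}{70} \approx 1.5786 \cdot 10^{5}$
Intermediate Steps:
$P{\left(s \right)} = \frac{s}{210}$ ($P{\left(s \right)} = s \frac{1}{210} = \frac{s}{210}$)
$\left(-75627 + 233485\right) + P{\left(-363 \right)} = \left(-75627 + 233485\right) + \frac{1}{210} \left(-363\right) = 157858 - \frac{121}{70} = \frac{11049939}{70}$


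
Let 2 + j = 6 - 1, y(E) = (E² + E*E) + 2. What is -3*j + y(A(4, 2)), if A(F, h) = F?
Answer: 25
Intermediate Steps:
y(E) = 2 + 2*E² (y(E) = (E² + E²) + 2 = 2*E² + 2 = 2 + 2*E²)
j = 3 (j = -2 + (6 - 1) = -2 + 5 = 3)
-3*j + y(A(4, 2)) = -3*3 + (2 + 2*4²) = -9 + (2 + 2*16) = -9 + (2 + 32) = -9 + 34 = 25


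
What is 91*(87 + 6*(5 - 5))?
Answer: 7917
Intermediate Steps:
91*(87 + 6*(5 - 5)) = 91*(87 + 6*0) = 91*(87 + 0) = 91*87 = 7917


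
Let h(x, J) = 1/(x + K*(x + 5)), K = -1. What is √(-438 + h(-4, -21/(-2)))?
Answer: I*√10955/5 ≈ 20.933*I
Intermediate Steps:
h(x, J) = -⅕ (h(x, J) = 1/(x - (x + 5)) = 1/(x - (5 + x)) = 1/(x + (-5 - x)) = 1/(-5) = -⅕)
√(-438 + h(-4, -21/(-2))) = √(-438 - ⅕) = √(-2191/5) = I*√10955/5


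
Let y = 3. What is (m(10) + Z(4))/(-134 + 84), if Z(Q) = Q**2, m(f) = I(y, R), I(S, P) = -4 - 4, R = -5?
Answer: -4/25 ≈ -0.16000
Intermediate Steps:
I(S, P) = -8
m(f) = -8
(m(10) + Z(4))/(-134 + 84) = (-8 + 4**2)/(-134 + 84) = (-8 + 16)/(-50) = 8*(-1/50) = -4/25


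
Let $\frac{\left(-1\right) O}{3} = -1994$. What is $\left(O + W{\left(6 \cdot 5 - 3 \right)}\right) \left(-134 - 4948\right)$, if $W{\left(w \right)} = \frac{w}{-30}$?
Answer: $- \frac{151979751}{5} \approx -3.0396 \cdot 10^{7}$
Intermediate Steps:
$O = 5982$ ($O = \left(-3\right) \left(-1994\right) = 5982$)
$W{\left(w \right)} = - \frac{w}{30}$ ($W{\left(w \right)} = w \left(- \frac{1}{30}\right) = - \frac{w}{30}$)
$\left(O + W{\left(6 \cdot 5 - 3 \right)}\right) \left(-134 - 4948\right) = \left(5982 - \frac{6 \cdot 5 - 3}{30}\right) \left(-134 - 4948\right) = \left(5982 - \frac{30 - 3}{30}\right) \left(-5082\right) = \left(5982 - \frac{9}{10}\right) \left(-5082\right) = \frac{59811}{10} \left(-5082\right) = - \frac{151979751}{5}$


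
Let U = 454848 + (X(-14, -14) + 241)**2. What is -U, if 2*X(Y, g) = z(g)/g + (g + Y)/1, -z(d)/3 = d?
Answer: -2022793/4 ≈ -5.0570e+5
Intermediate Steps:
z(d) = -3*d
X(Y, g) = -3/2 + Y/2 + g/2 (X(Y, g) = ((-3*g)/g + (g + Y)/1)/2 = (-3 + (Y + g)*1)/2 = (-3 + (Y + g))/2 = (-3 + Y + g)/2 = -3/2 + Y/2 + g/2)
U = 2022793/4 (U = 454848 + ((-3/2 + (1/2)*(-14) + (1/2)*(-14)) + 241)**2 = 454848 + ((-3/2 - 7 - 7) + 241)**2 = 454848 + (-31/2 + 241)**2 = 454848 + (451/2)**2 = 454848 + 203401/4 = 2022793/4 ≈ 5.0570e+5)
-U = -1*2022793/4 = -2022793/4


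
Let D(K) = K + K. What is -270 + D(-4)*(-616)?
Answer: 4658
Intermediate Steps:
D(K) = 2*K
-270 + D(-4)*(-616) = -270 + (2*(-4))*(-616) = -270 - 8*(-616) = -270 + 4928 = 4658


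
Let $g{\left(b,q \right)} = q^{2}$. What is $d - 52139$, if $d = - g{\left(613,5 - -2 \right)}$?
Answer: $-52188$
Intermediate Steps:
$d = -49$ ($d = - \left(5 - -2\right)^{2} = - \left(5 + 2\right)^{2} = - 7^{2} = \left(-1\right) 49 = -49$)
$d - 52139 = -49 - 52139 = -52188$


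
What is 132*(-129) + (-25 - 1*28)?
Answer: -17081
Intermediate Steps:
132*(-129) + (-25 - 1*28) = -17028 + (-25 - 28) = -17028 - 53 = -17081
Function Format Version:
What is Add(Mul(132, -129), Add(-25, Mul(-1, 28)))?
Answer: -17081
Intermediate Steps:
Add(Mul(132, -129), Add(-25, Mul(-1, 28))) = Add(-17028, Add(-25, -28)) = Add(-17028, -53) = -17081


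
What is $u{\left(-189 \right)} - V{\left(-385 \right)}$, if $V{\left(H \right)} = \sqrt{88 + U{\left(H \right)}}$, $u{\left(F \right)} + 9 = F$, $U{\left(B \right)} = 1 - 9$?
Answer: $-198 - 4 \sqrt{5} \approx -206.94$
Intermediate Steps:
$U{\left(B \right)} = -8$
$u{\left(F \right)} = -9 + F$
$V{\left(H \right)} = 4 \sqrt{5}$ ($V{\left(H \right)} = \sqrt{88 - 8} = \sqrt{80} = 4 \sqrt{5}$)
$u{\left(-189 \right)} - V{\left(-385 \right)} = \left(-9 - 189\right) - 4 \sqrt{5} = -198 - 4 \sqrt{5}$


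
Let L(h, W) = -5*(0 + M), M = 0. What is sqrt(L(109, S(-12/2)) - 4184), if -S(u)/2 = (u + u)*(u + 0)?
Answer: 2*I*sqrt(1046) ≈ 64.684*I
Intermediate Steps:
S(u) = -4*u**2 (S(u) = -2*(u + u)*(u + 0) = -2*2*u*u = -4*u**2)
L(h, W) = 0 (L(h, W) = -5*(0 + 0) = -5*0 = 0)
sqrt(L(109, S(-12/2)) - 4184) = sqrt(0 - 4184) = sqrt(-4184) = 2*I*sqrt(1046)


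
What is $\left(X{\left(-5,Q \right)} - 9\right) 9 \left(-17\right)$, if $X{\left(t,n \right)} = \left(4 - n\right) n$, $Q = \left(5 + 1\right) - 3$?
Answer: $918$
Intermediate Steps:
$Q = 3$ ($Q = 6 - 3 = 3$)
$X{\left(t,n \right)} = n \left(4 - n\right)$
$\left(X{\left(-5,Q \right)} - 9\right) 9 \left(-17\right) = \left(3 \left(4 - 3\right) - 9\right) 9 \left(-17\right) = \left(3 \cdot 1 - 9\right) 9 \left(-17\right) = \left(3 - 9\right) 9 \left(-17\right) = \left(-6\right) 9 \left(-17\right) = \left(-54\right) \left(-17\right) = 918$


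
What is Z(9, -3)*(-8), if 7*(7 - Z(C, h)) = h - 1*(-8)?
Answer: -352/7 ≈ -50.286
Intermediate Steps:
Z(C, h) = 41/7 - h/7 (Z(C, h) = 7 - (h - 1*(-8))/7 = 7 - (h + 8)/7 = 7 - (8 + h)/7 = 7 + (-8/7 - h/7) = 41/7 - h/7)
Z(9, -3)*(-8) = (41/7 - ⅐*(-3))*(-8) = (41/7 + 3/7)*(-8) = (44/7)*(-8) = -352/7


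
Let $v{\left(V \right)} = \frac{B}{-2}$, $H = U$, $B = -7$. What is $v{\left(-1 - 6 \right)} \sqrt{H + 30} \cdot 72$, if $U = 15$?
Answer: $756 \sqrt{5} \approx 1690.5$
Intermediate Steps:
$H = 15$
$v{\left(V \right)} = \frac{7}{2}$ ($v{\left(V \right)} = - \frac{7}{-2} = \left(-7\right) \left(- \frac{1}{2}\right) = \frac{7}{2}$)
$v{\left(-1 - 6 \right)} \sqrt{H + 30} \cdot 72 = \frac{7 \sqrt{15 + 30}}{2} \cdot 72 = \frac{7 \sqrt{45}}{2} \cdot 72 = \frac{7 \cdot 3 \sqrt{5}}{2} \cdot 72 = \frac{21 \sqrt{5}}{2} \cdot 72 = 756 \sqrt{5}$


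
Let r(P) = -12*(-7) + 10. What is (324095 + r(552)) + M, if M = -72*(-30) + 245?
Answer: 326594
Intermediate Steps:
M = 2405 (M = 2160 + 245 = 2405)
r(P) = 94 (r(P) = 84 + 10 = 94)
(324095 + r(552)) + M = (324095 + 94) + 2405 = 324189 + 2405 = 326594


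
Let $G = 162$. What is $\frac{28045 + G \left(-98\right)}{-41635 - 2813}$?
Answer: $- \frac{12169}{44448} \approx -0.27378$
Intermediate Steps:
$\frac{28045 + G \left(-98\right)}{-41635 - 2813} = \frac{28045 + 162 \left(-98\right)}{-41635 - 2813} = \frac{28045 - 15876}{-44448} = 12169 \left(- \frac{1}{44448}\right) = - \frac{12169}{44448}$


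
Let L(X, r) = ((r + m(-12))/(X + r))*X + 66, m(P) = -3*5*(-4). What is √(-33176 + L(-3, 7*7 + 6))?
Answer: I*√22386845/26 ≈ 181.98*I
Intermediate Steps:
m(P) = 60 (m(P) = -15*(-4) = 60)
L(X, r) = 66 + X*(60 + r)/(X + r) (L(X, r) = ((r + 60)/(X + r))*X + 66 = ((60 + r)/(X + r))*X + 66 = X*(60 + r)/(X + r) + 66 = 66 + X*(60 + r)/(X + r))
√(-33176 + L(-3, 7*7 + 6)) = √(-33176 + (66*(7*7 + 6) + 126*(-3) - 3*(7*7 + 6))/(-3 + (7*7 + 6))) = √(-33176 + (66*(49 + 6) - 378 - 3*(49 + 6))/(-3 + (49 + 6))) = √(-33176 + (66*55 - 378 - 3*55)/(-3 + 55)) = √(-33176 + (3630 - 378 - 165)/52) = √(-33176 + (1/52)*3087) = √(-33176 + 3087/52) = √(-1722065/52) = I*√22386845/26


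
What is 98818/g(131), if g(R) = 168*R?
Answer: 49409/11004 ≈ 4.4901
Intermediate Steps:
98818/g(131) = 98818/((168*131)) = 98818/22008 = 98818*(1/22008) = 49409/11004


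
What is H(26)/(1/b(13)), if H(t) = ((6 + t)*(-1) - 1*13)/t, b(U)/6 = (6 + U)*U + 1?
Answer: -33480/13 ≈ -2575.4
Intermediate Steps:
b(U) = 6 + 6*U*(6 + U) (b(U) = 6*((6 + U)*U + 1) = 6*(U*(6 + U) + 1) = 6*(1 + U*(6 + U)) = 6 + 6*U*(6 + U))
H(t) = (-19 - t)/t (H(t) = ((-6 - t) - 13)/t = (-19 - t)/t)
H(26)/(1/b(13)) = ((-19 - 1*26)/26)/(1/(6 + 6*13² + 36*13)) = ((-19 - 26)/26)/(1/(6 + 6*169 + 468)) = ((1/26)*(-45))/(1/(6 + 1014 + 468)) = -45/(26*(1/1488)) = -45/(26*1/1488) = -45/26*1488 = -33480/13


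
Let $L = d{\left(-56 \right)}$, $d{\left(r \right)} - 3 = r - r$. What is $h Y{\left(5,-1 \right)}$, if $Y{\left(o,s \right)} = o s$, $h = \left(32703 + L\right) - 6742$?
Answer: $-129820$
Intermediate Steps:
$d{\left(r \right)} = 3$ ($d{\left(r \right)} = 3 + \left(r - r\right) = 3 + 0 = 3$)
$L = 3$
$h = 25964$ ($h = \left(32703 + 3\right) - 6742 = 32706 - 6742 = 25964$)
$h Y{\left(5,-1 \right)} = 25964 \cdot 5 \left(-1\right) = 25964 \left(-5\right) = -129820$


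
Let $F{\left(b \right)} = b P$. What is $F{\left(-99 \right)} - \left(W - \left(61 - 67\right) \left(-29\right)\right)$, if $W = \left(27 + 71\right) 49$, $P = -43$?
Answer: $-371$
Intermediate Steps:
$W = 4802$ ($W = 98 \cdot 49 = 4802$)
$F{\left(b \right)} = - 43 b$ ($F{\left(b \right)} = b \left(-43\right) = - 43 b$)
$F{\left(-99 \right)} - \left(W - \left(61 - 67\right) \left(-29\right)\right) = \left(-43\right) \left(-99\right) - \left(4802 - \left(61 - 67\right) \left(-29\right)\right) = 4257 - 4628 = -371$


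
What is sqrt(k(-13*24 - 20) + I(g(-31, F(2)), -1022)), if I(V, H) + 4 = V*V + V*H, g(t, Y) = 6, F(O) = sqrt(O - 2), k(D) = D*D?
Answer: 2*sqrt(26031) ≈ 322.68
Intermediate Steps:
k(D) = D**2
F(O) = sqrt(-2 + O)
I(V, H) = -4 + V**2 + H*V (I(V, H) = -4 + (V*V + V*H) = -4 + (V**2 + H*V) = -4 + V**2 + H*V)
sqrt(k(-13*24 - 20) + I(g(-31, F(2)), -1022)) = sqrt((-13*24 - 20)**2 + (-4 + 6**2 - 1022*6)) = sqrt((-312 - 20)**2 + (-4 + 36 - 6132)) = sqrt((-332)**2 - 6100) = sqrt(110224 - 6100) = sqrt(104124) = 2*sqrt(26031)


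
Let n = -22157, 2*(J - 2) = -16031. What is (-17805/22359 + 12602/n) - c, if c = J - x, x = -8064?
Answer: -17129597223/330272242 ≈ -51.865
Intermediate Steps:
J = -16027/2 (J = 2 + (½)*(-16031) = 2 - 16031/2 = -16027/2 ≈ -8013.5)
c = 101/2 (c = -16027/2 - 1*(-8064) = -16027/2 + 8064 = 101/2 ≈ 50.500)
(-17805/22359 + 12602/n) - c = (-17805/22359 + 12602/(-22157)) - 1*101/2 = (-17805*1/22359 + 12602*(-1/22157)) - 101/2 = (-5935/7453 - 12602/22157) - 101/2 = -225424501/165136121 - 101/2 = -17129597223/330272242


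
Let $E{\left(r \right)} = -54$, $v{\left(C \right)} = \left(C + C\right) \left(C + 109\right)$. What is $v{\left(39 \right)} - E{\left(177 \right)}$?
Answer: $11598$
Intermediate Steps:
$v{\left(C \right)} = 2 C \left(109 + C\right)$
$v{\left(39 \right)} - E{\left(177 \right)} = 2 \cdot 39 \left(109 + 39\right) - -54 = 2 \cdot 39 \cdot 148 + 54 = 11544 + 54 = 11598$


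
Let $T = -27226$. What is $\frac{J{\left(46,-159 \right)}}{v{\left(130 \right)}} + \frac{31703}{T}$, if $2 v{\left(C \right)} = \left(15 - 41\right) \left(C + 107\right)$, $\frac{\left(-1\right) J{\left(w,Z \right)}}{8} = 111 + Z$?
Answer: $- \frac{36043909}{27961102} \approx -1.2891$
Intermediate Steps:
$J{\left(w,Z \right)} = -888 - 8 Z$ ($J{\left(w,Z \right)} = - 8 \left(111 + Z\right) = -888 - 8 Z$)
$v{\left(C \right)} = -1391 - 13 C$ ($v{\left(C \right)} = \frac{\left(15 - 41\right) \left(C + 107\right)}{2} = \frac{\left(-26\right) \left(107 + C\right)}{2} = \frac{-2782 - 26 C}{2} = -1391 - 13 C$)
$\frac{J{\left(46,-159 \right)}}{v{\left(130 \right)}} + \frac{31703}{T} = \frac{-888 - -1272}{-1391 - 1690} + \frac{31703}{-27226} = \frac{-888 + 1272}{-1391 - 1690} + 31703 \left(- \frac{1}{27226}\right) = \frac{384}{-3081} - \frac{31703}{27226} = 384 \left(- \frac{1}{3081}\right) - \frac{31703}{27226} = - \frac{128}{1027} - \frac{31703}{27226} = - \frac{36043909}{27961102}$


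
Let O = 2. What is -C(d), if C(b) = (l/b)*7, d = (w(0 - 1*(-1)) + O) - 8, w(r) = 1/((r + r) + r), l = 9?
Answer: 189/17 ≈ 11.118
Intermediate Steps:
w(r) = 1/(3*r) (w(r) = 1/(2*r + r) = 1/(3*r))
d = -17/3 (d = (1/(3*(0 - 1*(-1))) + 2) - 8 = (1/(3*(0 + 1)) + 2) - 8 = ((⅓)/1 + 2) - 8 = ((⅓)*1 + 2) - 8 = (⅓ + 2) - 8 = 7/3 - 8 = -17/3 ≈ -5.6667)
C(b) = 63/b (C(b) = (9/b)*7 = 63/b)
-C(d) = -63/(-17/3) = -63*(-3)/17 = -1*(-189/17) = 189/17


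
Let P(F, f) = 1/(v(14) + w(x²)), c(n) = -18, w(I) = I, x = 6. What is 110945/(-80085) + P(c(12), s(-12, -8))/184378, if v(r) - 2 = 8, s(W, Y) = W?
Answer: -188193502315/135846391596 ≈ -1.3853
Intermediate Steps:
v(r) = 10 (v(r) = 2 + 8 = 10)
P(F, f) = 1/46 (P(F, f) = 1/(10 + 6²) = 1/(10 + 36) = 1/46)
110945/(-80085) + P(c(12), s(-12, -8))/184378 = 110945/(-80085) + (1/46)/184378 = 110945*(-1/80085) + (1/46)*(1/184378) = -22189/16017 + 1/8481388 = -188193502315/135846391596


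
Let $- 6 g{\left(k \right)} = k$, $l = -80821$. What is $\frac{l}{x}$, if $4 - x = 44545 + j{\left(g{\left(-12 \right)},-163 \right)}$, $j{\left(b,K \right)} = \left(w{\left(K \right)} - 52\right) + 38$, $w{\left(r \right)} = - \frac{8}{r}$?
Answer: $\frac{13173823}{7257909} \approx 1.8151$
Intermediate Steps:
$g{\left(k \right)} = - \frac{k}{6}$
$j{\left(b,K \right)} = -14 - \frac{8}{K}$ ($j{\left(b,K \right)} = \left(- \frac{8}{K} - 52\right) + 38 = \left(-52 - \frac{8}{K}\right) + 38 = -14 - \frac{8}{K}$)
$x = - \frac{7257909}{163}$ ($x = 4 - \left(44545 - \left(14 + \frac{8}{-163}\right)\right) = 4 - \left(44545 - \frac{2274}{163}\right) = 4 - \frac{7258561}{163} = - \frac{7257909}{163} \approx -44527.0$)
$\frac{l}{x} = - \frac{80821}{- \frac{7257909}{163}} = \left(-80821\right) \left(- \frac{163}{7257909}\right) = \frac{13173823}{7257909}$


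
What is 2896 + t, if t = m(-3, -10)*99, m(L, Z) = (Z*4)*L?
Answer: 14776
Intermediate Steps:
m(L, Z) = 4*L*Z (m(L, Z) = (4*Z)*L = 4*L*Z)
t = 11880 (t = (4*(-3)*(-10))*99 = 120*99 = 11880)
2896 + t = 2896 + 11880 = 14776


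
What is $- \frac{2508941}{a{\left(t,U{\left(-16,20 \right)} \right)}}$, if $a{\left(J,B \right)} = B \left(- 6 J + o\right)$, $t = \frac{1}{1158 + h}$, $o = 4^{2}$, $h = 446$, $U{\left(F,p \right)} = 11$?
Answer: $- \frac{2012170682}{141119} \approx -14259.0$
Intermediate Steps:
$o = 16$
$t = \frac{1}{1604}$ ($t = \frac{1}{1158 + 446} = \frac{1}{1604} \approx 0.00062344$)
$a{\left(J,B \right)} = B \left(16 - 6 J\right)$ ($a{\left(J,B \right)} = B \left(- 6 J + 16\right) = B \left(16 - 6 J\right)$)
$- \frac{2508941}{a{\left(t,U{\left(-16,20 \right)} \right)}} = - \frac{2508941}{2 \cdot 11 \left(8 - \frac{3}{1604}\right)} = - \frac{2508941}{2 \cdot 11 \cdot \frac{12829}{1604}} = - \frac{2508941}{\frac{141119}{802}} = \left(-2508941\right) \frac{802}{141119} = - \frac{2012170682}{141119}$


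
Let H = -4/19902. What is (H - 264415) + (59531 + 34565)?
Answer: -1694844371/9951 ≈ -1.7032e+5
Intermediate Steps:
H = -2/9951 (H = -4*1/19902 = -2/9951 ≈ -0.00020098)
(H - 264415) + (59531 + 34565) = (-2/9951 - 264415) + (59531 + 34565) = -2631193667/9951 + 94096 = -1694844371/9951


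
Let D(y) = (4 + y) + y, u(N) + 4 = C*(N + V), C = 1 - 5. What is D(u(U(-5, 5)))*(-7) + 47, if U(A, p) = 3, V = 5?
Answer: 523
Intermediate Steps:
C = -4
u(N) = -24 - 4*N (u(N) = -4 - 4*(N + 5) = -4 - 4*(5 + N) = -4 + (-20 - 4*N) = -24 - 4*N)
D(y) = 4 + 2*y
D(u(U(-5, 5)))*(-7) + 47 = (4 + 2*(-24 - 4*3))*(-7) + 47 = (4 + 2*(-24 - 12))*(-7) + 47 = (4 + 2*(-36))*(-7) + 47 = (4 - 72)*(-7) + 47 = -68*(-7) + 47 = 476 + 47 = 523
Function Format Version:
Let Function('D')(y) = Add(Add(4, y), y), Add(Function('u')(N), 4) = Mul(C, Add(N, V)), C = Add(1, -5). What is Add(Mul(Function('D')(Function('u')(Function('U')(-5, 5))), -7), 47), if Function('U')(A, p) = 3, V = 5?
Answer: 523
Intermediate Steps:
C = -4
Function('u')(N) = Add(-24, Mul(-4, N)) (Function('u')(N) = Add(-4, Mul(-4, Add(N, 5))) = Add(-4, Mul(-4, Add(5, N))) = Add(-4, Add(-20, Mul(-4, N))) = Add(-24, Mul(-4, N)))
Function('D')(y) = Add(4, Mul(2, y))
Add(Mul(Function('D')(Function('u')(Function('U')(-5, 5))), -7), 47) = Add(Mul(Add(4, Mul(2, Add(-24, Mul(-4, 3)))), -7), 47) = Add(Mul(Add(4, Mul(2, Add(-24, -12))), -7), 47) = Add(Mul(Add(4, Mul(2, -36)), -7), 47) = Add(Mul(Add(4, -72), -7), 47) = Add(Mul(-68, -7), 47) = Add(476, 47) = 523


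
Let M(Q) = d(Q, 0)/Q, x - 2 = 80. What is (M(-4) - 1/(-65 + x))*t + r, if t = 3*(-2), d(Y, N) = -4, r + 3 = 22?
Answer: 227/17 ≈ 13.353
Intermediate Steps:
r = 19 (r = -3 + 22 = 19)
x = 82 (x = 2 + 80 = 82)
M(Q) = -4/Q
t = -6
(M(-4) - 1/(-65 + x))*t + r = (-4/(-4) - 1/(-65 + 82))*(-6) + 19 = (-4*(-¼) - 1/17)*(-6) + 19 = (1 - 1*1/17)*(-6) + 19 = (1 - 1/17)*(-6) + 19 = (16/17)*(-6) + 19 = -96/17 + 19 = 227/17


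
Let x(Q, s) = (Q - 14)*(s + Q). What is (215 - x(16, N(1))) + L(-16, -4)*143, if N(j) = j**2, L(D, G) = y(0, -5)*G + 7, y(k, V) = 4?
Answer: -1106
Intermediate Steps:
L(D, G) = 7 + 4*G (L(D, G) = 4*G + 7 = 7 + 4*G)
x(Q, s) = (-14 + Q)*(Q + s)
(215 - x(16, N(1))) + L(-16, -4)*143 = (215 - (16**2 - 14*16 - 14*1**2 + 16*1**2)) + (7 + 4*(-4))*143 = (215 - (256 - 224 - 14*1 + 16*1)) + (7 - 16)*143 = (215 - (256 - 224 - 14 + 16)) - 9*143 = (215 - 1*34) - 1287 = (215 - 34) - 1287 = 181 - 1287 = -1106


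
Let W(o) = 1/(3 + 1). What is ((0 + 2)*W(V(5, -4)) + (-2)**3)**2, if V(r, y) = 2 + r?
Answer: 225/4 ≈ 56.250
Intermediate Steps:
W(o) = 1/4
((0 + 2)*W(V(5, -4)) + (-2)**3)**2 = ((0 + 2)*(1/4) + (-2)**3)**2 = (2*(1/4) - 8)**2 = (1/2 - 8)**2 = (-15/2)**2 = 225/4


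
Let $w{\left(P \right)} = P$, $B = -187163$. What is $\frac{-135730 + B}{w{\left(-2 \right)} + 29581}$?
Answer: $- \frac{322893}{29579} \approx -10.916$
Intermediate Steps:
$\frac{-135730 + B}{w{\left(-2 \right)} + 29581} = \frac{-135730 - 187163}{-2 + 29581} = - \frac{322893}{29579}$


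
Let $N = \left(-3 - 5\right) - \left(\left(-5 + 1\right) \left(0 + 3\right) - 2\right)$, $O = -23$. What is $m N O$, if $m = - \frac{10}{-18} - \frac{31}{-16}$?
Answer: $- \frac{8257}{24} \approx -344.04$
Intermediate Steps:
$N = 6$ ($N = \left(-3 - 5\right) - \left(\left(-4\right) 3 - 2\right) = -8 - \left(-12 - 2\right) = -8 - -14 = -8 + 14 = 6$)
$m = \frac{359}{144}$ ($m = \left(-10\right) \left(- \frac{1}{18}\right) - - \frac{31}{16} = \frac{5}{9} + \frac{31}{16} = \frac{359}{144} \approx 2.4931$)
$m N O = \frac{359 \cdot 6 \left(-23\right)}{144} = \frac{359}{144} \left(-138\right) = - \frac{8257}{24}$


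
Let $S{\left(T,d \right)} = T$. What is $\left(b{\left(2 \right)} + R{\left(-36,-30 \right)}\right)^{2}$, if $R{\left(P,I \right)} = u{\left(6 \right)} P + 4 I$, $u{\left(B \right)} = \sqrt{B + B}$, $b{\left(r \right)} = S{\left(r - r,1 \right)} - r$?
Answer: $30436 + 17568 \sqrt{3} \approx 60865.0$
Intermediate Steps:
$b{\left(r \right)} = - r$ ($b{\left(r \right)} = \left(r - r\right) - r = 0 - r = - r$)
$u{\left(B \right)} = \sqrt{2} \sqrt{B}$ ($u{\left(B \right)} = \sqrt{2 B} = \sqrt{2} \sqrt{B}$)
$R{\left(P,I \right)} = 4 I + 2 P \sqrt{3}$ ($R{\left(P,I \right)} = \sqrt{2} \sqrt{6} P + 4 I = 2 \sqrt{3} P + 4 I = 2 P \sqrt{3} + 4 I = 4 I + 2 P \sqrt{3}$)
$\left(b{\left(2 \right)} + R{\left(-36,-30 \right)}\right)^{2} = \left(\left(-1\right) 2 + \left(4 \left(-30\right) + 2 \left(-36\right) \sqrt{3}\right)\right)^{2} = \left(-2 - \left(120 + 72 \sqrt{3}\right)\right)^{2} = \left(-122 - 72 \sqrt{3}\right)^{2}$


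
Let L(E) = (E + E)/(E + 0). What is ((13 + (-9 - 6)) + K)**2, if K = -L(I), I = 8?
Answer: 16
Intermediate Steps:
L(E) = 2 (L(E) = (2*E)/E = 2)
K = -2 (K = -1*2 = -2)
((13 + (-9 - 6)) + K)**2 = ((13 + (-9 - 6)) - 2)**2 = ((13 - 15) - 2)**2 = (-2 - 2)**2 = (-4)**2 = 16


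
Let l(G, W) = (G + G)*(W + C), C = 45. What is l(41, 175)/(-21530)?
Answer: -1804/2153 ≈ -0.83790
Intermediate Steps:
l(G, W) = 2*G*(45 + W) (l(G, W) = (G + G)*(W + 45) = (2*G)*(45 + W) = 2*G*(45 + W))
l(41, 175)/(-21530) = (2*41*(45 + 175))/(-21530) = (2*41*220)*(-1/21530) = 18040*(-1/21530) = -1804/2153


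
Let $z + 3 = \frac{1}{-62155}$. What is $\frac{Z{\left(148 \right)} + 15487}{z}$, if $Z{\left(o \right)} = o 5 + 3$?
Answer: $- \frac{504387825}{93233} \approx -5410.0$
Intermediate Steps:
$Z{\left(o \right)} = 3 + 5 o$ ($Z{\left(o \right)} = 5 o + 3 = 3 + 5 o$)
$z = - \frac{186466}{62155}$ ($z = -3 + \frac{1}{-62155} = -3 - \frac{1}{62155} = - \frac{186466}{62155} \approx -3.0$)
$\frac{Z{\left(148 \right)} + 15487}{z} = \frac{\left(3 + 5 \cdot 148\right) + 15487}{- \frac{186466}{62155}} = \left(\left(3 + 740\right) + 15487\right) \left(- \frac{62155}{186466}\right) = \left(743 + 15487\right) \left(- \frac{62155}{186466}\right) = 16230 \left(- \frac{62155}{186466}\right) = - \frac{504387825}{93233}$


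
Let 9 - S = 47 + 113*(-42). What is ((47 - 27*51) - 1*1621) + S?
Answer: 1757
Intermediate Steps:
S = 4708 (S = 9 - (47 + 113*(-42)) = 9 - (47 - 4746) = 9 - 1*(-4699) = 9 + 4699 = 4708)
((47 - 27*51) - 1*1621) + S = ((47 - 27*51) - 1*1621) + 4708 = ((47 - 1377) - 1621) + 4708 = (-1330 - 1621) + 4708 = -2951 + 4708 = 1757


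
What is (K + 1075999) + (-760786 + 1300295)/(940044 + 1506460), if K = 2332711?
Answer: 8339423189349/2446504 ≈ 3.4087e+6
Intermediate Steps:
(K + 1075999) + (-760786 + 1300295)/(940044 + 1506460) = (2332711 + 1075999) + (-760786 + 1300295)/(940044 + 1506460) = 3408710 + 539509/2446504 = 8339423189349/2446504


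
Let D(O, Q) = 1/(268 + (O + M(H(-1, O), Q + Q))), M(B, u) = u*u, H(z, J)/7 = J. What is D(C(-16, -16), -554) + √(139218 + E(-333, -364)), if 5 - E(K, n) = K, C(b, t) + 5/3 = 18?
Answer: 3/3683845 + 2*√34889 ≈ 373.57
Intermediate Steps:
H(z, J) = 7*J
M(B, u) = u²
C(b, t) = 49/3 (C(b, t) = -5/3 + 18 = 49/3)
E(K, n) = 5 - K
D(O, Q) = 1/(268 + O + 4*Q²) (D(O, Q) = 1/(268 + (O + (Q + Q)²)) = 1/(268 + (O + (2*Q)²)) = 1/(268 + (O + 4*Q²)) = 1/(268 + O + 4*Q²))
D(C(-16, -16), -554) + √(139218 + E(-333, -364)) = 1/(268 + 49/3 + 4*(-554)²) + √(139218 + (5 - 1*(-333))) = 1/(268 + 49/3 + 4*306916) + √(139218 + (5 + 333)) = 1/(268 + 49/3 + 1227664) + √(139218 + 338) = 1/(3683845/3) + √139556 = 3/3683845 + 2*√34889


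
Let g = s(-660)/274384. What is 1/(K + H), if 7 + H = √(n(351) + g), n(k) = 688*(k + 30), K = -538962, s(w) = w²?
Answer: -840252671/452869733176172 - √637100982093/452869733176172 ≈ -1.8572e-6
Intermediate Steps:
n(k) = 20640 + 688*k (n(k) = 688*(30 + k) = 20640 + 688*k)
g = 2475/1559 (g = (-660)²/274384 = 435600*(1/274384) = 2475/1559 ≈ 1.5876)
H = -7 + √637100982093/1559 (H = -7 + √((20640 + 688*351) + 2475/1559) = -7 + √((20640 + 241488) + 2475/1559) = -7 + √(262128 + 2475/1559) = -7 + √(408660027/1559) = -7 + √637100982093/1559 ≈ 504.99)
1/(K + H) = 1/(-538962 + (-7 + √637100982093/1559)) = 1/(-538969 + √637100982093/1559)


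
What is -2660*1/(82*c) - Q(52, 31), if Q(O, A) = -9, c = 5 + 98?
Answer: 36677/4223 ≈ 8.6851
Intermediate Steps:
c = 103
-2660*1/(82*c) - Q(52, 31) = -2660/(103*82) - 1*(-9) = -2660/8446 + 9 = -2660*1/8446 + 9 = -1330/4223 + 9 = 36677/4223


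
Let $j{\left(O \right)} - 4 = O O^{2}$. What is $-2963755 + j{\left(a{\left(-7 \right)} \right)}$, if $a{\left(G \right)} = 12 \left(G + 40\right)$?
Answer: $59135385$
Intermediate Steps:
$a{\left(G \right)} = 480 + 12 G$ ($a{\left(G \right)} = 12 \left(40 + G\right) = 480 + 12 G$)
$j{\left(O \right)} = 4 + O^{3}$ ($j{\left(O \right)} = 4 + O O^{2} = 4 + O^{3}$)
$-2963755 + j{\left(a{\left(-7 \right)} \right)} = -2963755 + \left(4 + \left(480 + 12 \left(-7\right)\right)^{3}\right) = -2963755 + \left(4 + \left(480 - 84\right)^{3}\right) = -2963755 + \left(4 + 396^{3}\right) = -2963755 + \left(4 + 62099136\right) = -2963755 + 62099140 = 59135385$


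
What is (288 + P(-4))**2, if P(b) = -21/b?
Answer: 1375929/16 ≈ 85996.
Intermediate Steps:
(288 + P(-4))**2 = (288 - 21/(-4))**2 = (288 - 21*(-1/4))**2 = (288 + 21/4)**2 = (1173/4)**2 = 1375929/16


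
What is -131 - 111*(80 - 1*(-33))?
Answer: -12674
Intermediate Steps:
-131 - 111*(80 - 1*(-33)) = -131 - 111*(80 + 33) = -131 - 111*113 = -131 - 12543 = -12674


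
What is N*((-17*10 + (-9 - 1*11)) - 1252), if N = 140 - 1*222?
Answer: 118244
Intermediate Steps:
N = -82 (N = 140 - 222 = -82)
N*((-17*10 + (-9 - 1*11)) - 1252) = -82*((-17*10 + (-9 - 1*11)) - 1252) = -82*((-170 + (-9 - 11)) - 1252) = -82*((-170 - 20) - 1252) = -82*(-190 - 1252) = -82*(-1442) = 118244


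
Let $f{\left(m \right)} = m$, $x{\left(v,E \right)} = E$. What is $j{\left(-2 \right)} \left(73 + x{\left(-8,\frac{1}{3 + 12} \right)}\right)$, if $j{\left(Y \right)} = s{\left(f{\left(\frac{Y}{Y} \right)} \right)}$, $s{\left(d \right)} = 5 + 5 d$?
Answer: $\frac{2192}{3} \approx 730.67$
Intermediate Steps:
$j{\left(Y \right)} = 10$ ($j{\left(Y \right)} = 5 + 5 \frac{Y}{Y} = 5 + 5 \cdot 1 = 5 + 5 = 10$)
$j{\left(-2 \right)} \left(73 + x{\left(-8,\frac{1}{3 + 12} \right)}\right) = 10 \left(73 + \frac{1}{3 + 12}\right) = 10 \left(73 + \frac{1}{15}\right) = 10 \cdot \frac{1096}{15} = \frac{2192}{3}$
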